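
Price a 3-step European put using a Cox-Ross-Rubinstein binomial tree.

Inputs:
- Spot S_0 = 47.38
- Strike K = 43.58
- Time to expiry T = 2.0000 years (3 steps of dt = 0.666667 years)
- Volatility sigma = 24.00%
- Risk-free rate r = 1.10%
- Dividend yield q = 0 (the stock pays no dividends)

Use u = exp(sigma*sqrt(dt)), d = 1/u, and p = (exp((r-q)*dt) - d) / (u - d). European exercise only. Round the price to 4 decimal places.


Answer: Price = V(0,0) = 4.3112

Derivation:
dt = T/N = 0.666667
u = exp(sigma*sqrt(dt)) = 1.216477; d = 1/u = 0.822046
p = (exp((r-q)*dt) - d) / (u - d) = 0.469827
Discount per step: exp(-r*dt) = 0.992693
Stock lattice S(k, i) with i counting down-moves:
  k=0: S(0,0) = 47.3800
  k=1: S(1,0) = 57.6367; S(1,1) = 38.9485
  k=2: S(2,0) = 70.1137; S(2,1) = 47.3800; S(2,2) = 32.0175
  k=3: S(3,0) = 85.2918; S(3,1) = 57.6367; S(3,2) = 38.9485; S(3,3) = 26.3198
Terminal payoffs V(N, i) = max(K - S_T, 0):
  V(3,0) = 0.000000; V(3,1) = 0.000000; V(3,2) = 4.631470; V(3,3) = 17.260170
Backward induction: V(k, i) = exp(-r*dt) * [p * V(k+1, i) + (1-p) * V(k+1, i+1)].
  V(2,0) = exp(-r*dt) * [p*0.000000 + (1-p)*0.000000] = 0.000000
  V(2,1) = exp(-r*dt) * [p*0.000000 + (1-p)*4.631470] = 2.437540
  V(2,2) = exp(-r*dt) * [p*4.631470 + (1-p)*17.260170] = 11.244108
  V(1,0) = exp(-r*dt) * [p*0.000000 + (1-p)*2.437540] = 1.282876
  V(1,1) = exp(-r*dt) * [p*2.437540 + (1-p)*11.244108] = 7.054621
  V(0,0) = exp(-r*dt) * [p*1.282876 + (1-p)*7.054621] = 4.311169


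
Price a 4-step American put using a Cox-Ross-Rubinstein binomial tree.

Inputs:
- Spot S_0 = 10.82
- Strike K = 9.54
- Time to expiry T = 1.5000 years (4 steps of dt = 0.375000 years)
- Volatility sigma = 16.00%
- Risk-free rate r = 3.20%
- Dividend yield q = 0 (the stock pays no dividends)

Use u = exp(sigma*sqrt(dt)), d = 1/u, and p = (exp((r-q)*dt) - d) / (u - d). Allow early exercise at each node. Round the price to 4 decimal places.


Answer: Price = V(0,0) = 0.2396

Derivation:
dt = T/N = 0.375000
u = exp(sigma*sqrt(dt)) = 1.102940; d = 1/u = 0.906667
p = (exp((r-q)*dt) - d) / (u - d) = 0.537032
Discount per step: exp(-r*dt) = 0.988072
Stock lattice S(k, i) with i counting down-moves:
  k=0: S(0,0) = 10.8200
  k=1: S(1,0) = 11.9338; S(1,1) = 9.8101
  k=2: S(2,0) = 13.1623; S(2,1) = 10.8200; S(2,2) = 8.8945
  k=3: S(3,0) = 14.5172; S(3,1) = 11.9338; S(3,2) = 9.8101; S(3,3) = 8.0644
  k=4: S(4,0) = 16.0116; S(4,1) = 13.1623; S(4,2) = 10.8200; S(4,3) = 8.8945; S(4,4) = 7.3117
Terminal payoffs V(N, i) = max(K - S_T, 0):
  V(4,0) = 0.000000; V(4,1) = 0.000000; V(4,2) = 0.000000; V(4,3) = 0.645465; V(4,4) = 2.228285
Backward induction: V(k, i) = exp(-r*dt) * [p * V(k+1, i) + (1-p) * V(k+1, i+1)]; then take max(V_cont, immediate exercise) for American.
  V(3,0) = exp(-r*dt) * [p*0.000000 + (1-p)*0.000000] = 0.000000; exercise = 0.000000; V(3,0) = max -> 0.000000
  V(3,1) = exp(-r*dt) * [p*0.000000 + (1-p)*0.000000] = 0.000000; exercise = 0.000000; V(3,1) = max -> 0.000000
  V(3,2) = exp(-r*dt) * [p*0.000000 + (1-p)*0.645465] = 0.295265; exercise = 0.000000; V(3,2) = max -> 0.295265
  V(3,3) = exp(-r*dt) * [p*0.645465 + (1-p)*2.228285] = 1.361819; exercise = 1.475615; V(3,3) = max -> 1.475615
  V(2,0) = exp(-r*dt) * [p*0.000000 + (1-p)*0.000000] = 0.000000; exercise = 0.000000; V(2,0) = max -> 0.000000
  V(2,1) = exp(-r*dt) * [p*0.000000 + (1-p)*0.295265] = 0.135067; exercise = 0.000000; V(2,1) = max -> 0.135067
  V(2,2) = exp(-r*dt) * [p*0.295265 + (1-p)*1.475615] = 0.831688; exercise = 0.645465; V(2,2) = max -> 0.831688
  V(1,0) = exp(-r*dt) * [p*0.000000 + (1-p)*0.135067] = 0.061786; exercise = 0.000000; V(1,0) = max -> 0.061786
  V(1,1) = exp(-r*dt) * [p*0.135067 + (1-p)*0.831688] = 0.452122; exercise = 0.000000; V(1,1) = max -> 0.452122
  V(0,0) = exp(-r*dt) * [p*0.061786 + (1-p)*0.452122] = 0.239606; exercise = 0.000000; V(0,0) = max -> 0.239606


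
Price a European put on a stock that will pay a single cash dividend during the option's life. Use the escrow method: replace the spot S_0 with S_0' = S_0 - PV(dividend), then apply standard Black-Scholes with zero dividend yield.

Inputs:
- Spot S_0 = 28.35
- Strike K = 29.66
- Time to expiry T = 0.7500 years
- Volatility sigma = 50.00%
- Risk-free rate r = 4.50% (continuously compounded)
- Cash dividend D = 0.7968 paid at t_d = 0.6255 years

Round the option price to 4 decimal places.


PV(D) = D * exp(-r * t_d) = 0.7968 * 0.97224495 = 0.77468478
S_0' = S_0 - PV(D) = 28.3500 - 0.77468478 = 27.57531522
d1 = (ln(S_0'/K) + (r + sigma^2/2)*T) / (sigma*sqrt(T)) = 0.12614332
d2 = d1 - sigma*sqrt(T) = -0.30686938
exp(-rT) = 0.96681318
N(-d1) = 0.44980924; N(-d2) = 0.62052860
P = K * exp(-rT) * N(-d2) - S_0' * N(-d1) = 29.6600 * 0.96681318 * 0.62052860 - 27.57531522 * 0.44980924 = 5.3904

Answer: Price = 5.3904


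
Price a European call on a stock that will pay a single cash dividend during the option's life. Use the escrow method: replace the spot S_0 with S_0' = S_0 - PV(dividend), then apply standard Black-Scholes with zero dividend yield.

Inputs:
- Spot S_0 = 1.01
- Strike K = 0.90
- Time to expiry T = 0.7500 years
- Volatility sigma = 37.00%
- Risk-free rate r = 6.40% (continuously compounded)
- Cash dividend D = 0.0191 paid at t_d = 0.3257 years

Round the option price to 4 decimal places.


Answer: Price = 0.1961

Derivation:
PV(D) = D * exp(-r * t_d) = 0.0191 * 0.97937095 = 0.01870599
S_0' = S_0 - PV(D) = 1.0100 - 0.01870599 = 0.99129401
d1 = (ln(S_0'/K) + (r + sigma^2/2)*T) / (sigma*sqrt(T)) = 0.61153537
d2 = d1 - sigma*sqrt(T) = 0.29110597
exp(-rT) = 0.95313379
N(d1) = 0.72957740; N(d2) = 0.61451486
C = S_0' * N(d1) - K * exp(-rT) * N(d2) = 0.99129401 * 0.72957740 - 0.9000 * 0.95313379 * 0.61451486 = 0.1961


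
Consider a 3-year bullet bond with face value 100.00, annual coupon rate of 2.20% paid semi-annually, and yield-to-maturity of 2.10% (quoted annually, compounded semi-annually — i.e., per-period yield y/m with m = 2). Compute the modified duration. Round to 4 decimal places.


Answer: Modified duration = 2.8894

Derivation:
Coupon per period c = face * coupon_rate / m = 1.100000
Periods per year m = 2; per-period yield y/m = 0.010500
Number of cashflows N = 6
Cashflows (t years, CF_t, discount factor 1/(1+y/m)^(m*t), PV):
  t = 0.5000: CF_t = 1.100000, DF = 0.989609, PV = 1.088570
  t = 1.0000: CF_t = 1.100000, DF = 0.979326, PV = 1.077259
  t = 1.5000: CF_t = 1.100000, DF = 0.969150, PV = 1.066065
  t = 2.0000: CF_t = 1.100000, DF = 0.959080, PV = 1.054988
  t = 2.5000: CF_t = 1.100000, DF = 0.949114, PV = 1.044025
  t = 3.0000: CF_t = 101.100000, DF = 0.939252, PV = 94.958369
Price P = sum_t PV_t = 100.289277
First compute Macaulay numerator sum_t t * PV_t:
  t * PV_t at t = 0.5000: 0.544285
  t * PV_t at t = 1.0000: 1.077259
  t * PV_t at t = 1.5000: 1.599098
  t * PV_t at t = 2.0000: 2.109975
  t * PV_t at t = 2.5000: 2.610064
  t * PV_t at t = 3.0000: 284.875108
Macaulay duration D = 292.815789 / 100.289277 = 2.919712
Modified duration = D / (1 + y/m) = 2.919712 / (1 + 0.010500) = 2.889373


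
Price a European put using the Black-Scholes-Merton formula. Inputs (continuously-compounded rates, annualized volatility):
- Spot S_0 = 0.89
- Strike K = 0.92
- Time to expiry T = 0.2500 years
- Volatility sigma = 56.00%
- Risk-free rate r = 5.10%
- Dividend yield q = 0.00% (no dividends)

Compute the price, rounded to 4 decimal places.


d1 = (ln(S/K) + (r - q + 0.5*sigma^2) * T) / (sigma * sqrt(T)) = 0.06713497
d2 = d1 - sigma * sqrt(T) = -0.21286503
exp(-rT) = 0.98733094; exp(-qT) = 1.00000000
P = K * exp(-rT) * N(-d2) - S_0 * exp(-qT) * N(-d1)
N(-d1) = 0.47323713; N(-d2) = 0.58428388
P = 0.9200 * 0.98733094 * 0.58428388 - 0.8900 * 1.00000000 * 0.47323713 = 0.1095

Answer: Price = 0.1095


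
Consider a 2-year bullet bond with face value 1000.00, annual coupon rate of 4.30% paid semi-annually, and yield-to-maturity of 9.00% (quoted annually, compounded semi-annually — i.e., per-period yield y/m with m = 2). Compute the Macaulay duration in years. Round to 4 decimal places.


Coupon per period c = face * coupon_rate / m = 21.500000
Periods per year m = 2; per-period yield y/m = 0.045000
Number of cashflows N = 4
Cashflows (t years, CF_t, discount factor 1/(1+y/m)^(m*t), PV):
  t = 0.5000: CF_t = 21.500000, DF = 0.956938, PV = 20.574163
  t = 1.0000: CF_t = 21.500000, DF = 0.915730, PV = 19.688194
  t = 1.5000: CF_t = 21.500000, DF = 0.876297, PV = 18.840377
  t = 2.0000: CF_t = 1021.500000, DF = 0.838561, PV = 856.590412
Price P = sum_t PV_t = 915.693146
Macaulay numerator sum_t t * PV_t:
  t * PV_t at t = 0.5000: 10.287081
  t * PV_t at t = 1.0000: 19.688194
  t * PV_t at t = 1.5000: 28.260565
  t * PV_t at t = 2.0000: 1713.180825
Macaulay duration D = (sum_t t * PV_t) / P = 1771.416666 / 915.693146 = 1.934509

Answer: Macaulay duration = 1.9345 years


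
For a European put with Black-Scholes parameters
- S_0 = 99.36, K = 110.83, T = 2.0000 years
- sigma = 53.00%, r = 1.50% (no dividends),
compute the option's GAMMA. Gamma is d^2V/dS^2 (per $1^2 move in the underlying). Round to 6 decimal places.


Answer: Gamma = 0.005166

Derivation:
d1 = 0.2690369494; d2 = -0.4804962386
phi(d1) = 0.3847625173; exp(-qT) = 1.0000000000; exp(-rT) = 0.9704455335
Gamma = exp(-qT) * phi(d1) / (S * sigma * sqrt(T)) = 1.0000000000 * 0.3847625173 / (99.3600 * 0.5300 * 1.4142135624) = 0.005166


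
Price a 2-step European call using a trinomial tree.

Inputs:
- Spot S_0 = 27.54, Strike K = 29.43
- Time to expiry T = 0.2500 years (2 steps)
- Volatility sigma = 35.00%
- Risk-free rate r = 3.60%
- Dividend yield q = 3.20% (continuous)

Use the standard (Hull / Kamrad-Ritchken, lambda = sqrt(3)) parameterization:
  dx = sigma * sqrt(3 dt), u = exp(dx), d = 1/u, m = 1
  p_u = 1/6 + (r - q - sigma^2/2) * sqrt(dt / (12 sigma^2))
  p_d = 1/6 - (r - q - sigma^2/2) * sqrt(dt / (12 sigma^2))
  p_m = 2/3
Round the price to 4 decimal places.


dt = T/N = 0.125000; dx = sigma*sqrt(3*dt) = 0.214330
u = exp(dx) = 1.239032; d = 1/u = 0.807082
p_u = 0.149972, p_m = 0.666667, p_d = 0.183361
Discount per step: exp(-r*dt) = 0.995510
Stock lattice S(k, j) with j the centered position index:
  k=0: S(0,+0) = 27.5400
  k=1: S(1,-1) = 22.2270; S(1,+0) = 27.5400; S(1,+1) = 34.1229
  k=2: S(2,-2) = 17.9390; S(2,-1) = 22.2270; S(2,+0) = 27.5400; S(2,+1) = 34.1229; S(2,+2) = 42.2794
Terminal payoffs V(N, j) = max(S_T - K, 0):
  V(2,-2) = 0.000000; V(2,-1) = 0.000000; V(2,+0) = 0.000000; V(2,+1) = 4.692939; V(2,+2) = 12.849410
Backward induction: V(k, j) = exp(-r*dt) * [p_u * V(k+1, j+1) + p_m * V(k+1, j) + p_d * V(k+1, j-1)]
  V(1,-1) = exp(-r*dt) * [p_u*0.000000 + p_m*0.000000 + p_d*0.000000] = 0.000000
  V(1,+0) = exp(-r*dt) * [p_u*4.692939 + p_m*0.000000 + p_d*0.000000] = 0.700650
  V(1,+1) = exp(-r*dt) * [p_u*12.849410 + p_m*4.692939 + p_d*0.000000] = 5.032981
  V(0,+0) = exp(-r*dt) * [p_u*5.032981 + p_m*0.700650 + p_d*0.000000] = 1.216421

Answer: Price = V(0,0) = 1.2164


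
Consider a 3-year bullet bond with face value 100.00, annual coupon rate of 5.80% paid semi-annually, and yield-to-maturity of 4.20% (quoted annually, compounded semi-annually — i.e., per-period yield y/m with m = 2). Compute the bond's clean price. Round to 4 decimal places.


Answer: Price = 104.4661

Derivation:
Coupon per period c = face * coupon_rate / m = 2.900000
Periods per year m = 2; per-period yield y/m = 0.021000
Number of cashflows N = 6
Cashflows (t years, CF_t, discount factor 1/(1+y/m)^(m*t), PV):
  t = 0.5000: CF_t = 2.900000, DF = 0.979432, PV = 2.840353
  t = 1.0000: CF_t = 2.900000, DF = 0.959287, PV = 2.781932
  t = 1.5000: CF_t = 2.900000, DF = 0.939556, PV = 2.724713
  t = 2.0000: CF_t = 2.900000, DF = 0.920231, PV = 2.668671
  t = 2.5000: CF_t = 2.900000, DF = 0.901304, PV = 2.613782
  t = 3.0000: CF_t = 102.900000, DF = 0.882766, PV = 90.836611
Price P = sum_t PV_t = 104.466061


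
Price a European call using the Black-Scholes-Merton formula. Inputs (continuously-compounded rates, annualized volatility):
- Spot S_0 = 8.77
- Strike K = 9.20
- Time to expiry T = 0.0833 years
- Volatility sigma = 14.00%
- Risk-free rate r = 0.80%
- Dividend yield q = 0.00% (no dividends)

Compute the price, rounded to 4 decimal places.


d1 = (ln(S/K) + (r - q + 0.5*sigma^2) * T) / (sigma * sqrt(T)) = -1.14793442
d2 = d1 - sigma * sqrt(T) = -1.18834085
exp(-rT) = 0.99933382; exp(-qT) = 1.00000000
C = S_0 * exp(-qT) * N(d1) - K * exp(-rT) * N(d2)
N(d1) = 0.12549782; N(d2) = 0.11734957
C = 8.7700 * 1.00000000 * 0.12549782 - 9.2000 * 0.99933382 * 0.11734957 = 0.0217

Answer: Price = 0.0217


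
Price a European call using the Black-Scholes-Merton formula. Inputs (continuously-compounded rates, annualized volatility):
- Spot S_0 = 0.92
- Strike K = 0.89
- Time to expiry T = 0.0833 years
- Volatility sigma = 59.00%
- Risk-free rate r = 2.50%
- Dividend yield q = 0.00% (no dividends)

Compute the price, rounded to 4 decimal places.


d1 = (ln(S/K) + (r - q + 0.5*sigma^2) * T) / (sigma * sqrt(T)) = 0.29205912
d2 = d1 - sigma * sqrt(T) = 0.12177486
exp(-rT) = 0.99791967; exp(-qT) = 1.00000000
C = S_0 * exp(-qT) * N(d1) - K * exp(-rT) * N(d2)
N(d1) = 0.61487929; N(d2) = 0.54846134
C = 0.9200 * 1.00000000 * 0.61487929 - 0.8900 * 0.99791967 * 0.54846134 = 0.0786

Answer: Price = 0.0786


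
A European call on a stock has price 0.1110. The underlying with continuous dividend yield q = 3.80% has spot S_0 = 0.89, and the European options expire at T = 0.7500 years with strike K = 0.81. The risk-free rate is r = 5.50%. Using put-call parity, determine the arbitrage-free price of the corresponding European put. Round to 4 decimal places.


Put-call parity: C - P = S_0 * exp(-qT) - K * exp(-rT).
S_0 * exp(-qT) = 0.8900 * 0.97190229 = 0.86499304
K * exp(-rT) = 0.8100 * 0.95958920 = 0.77726725
P = C - S*exp(-qT) + K*exp(-rT)
P = 0.1110 - 0.86499304 + 0.77726725 = 0.0233

Answer: Put price = 0.0233


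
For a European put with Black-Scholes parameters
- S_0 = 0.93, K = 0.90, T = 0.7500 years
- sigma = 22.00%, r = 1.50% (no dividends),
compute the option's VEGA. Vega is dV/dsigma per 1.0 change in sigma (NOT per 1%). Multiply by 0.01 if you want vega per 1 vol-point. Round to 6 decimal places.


d1 = 0.3264119177; d2 = 0.1358863289
phi(d1) = 0.3782458480; exp(-qT) = 1.0000000000; exp(-rT) = 0.9888130446
Vega = S * exp(-qT) * phi(d1) * sqrt(T) = 0.9300 * 1.0000000000 * 0.3782458480 * 0.8660254038 = 0.304641

Answer: Vega = 0.304641


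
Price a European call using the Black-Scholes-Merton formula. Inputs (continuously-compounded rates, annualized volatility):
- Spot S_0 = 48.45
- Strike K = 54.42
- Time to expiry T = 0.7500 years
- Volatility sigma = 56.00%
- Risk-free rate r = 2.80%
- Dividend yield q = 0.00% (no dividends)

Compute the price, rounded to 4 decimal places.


d1 = (ln(S/K) + (r - q + 0.5*sigma^2) * T) / (sigma * sqrt(T)) = 0.04618927
d2 = d1 - sigma * sqrt(T) = -0.43878496
exp(-rT) = 0.97921896; exp(-qT) = 1.00000000
C = S_0 * exp(-qT) * N(d1) - K * exp(-rT) * N(d2)
N(d1) = 0.51842030; N(d2) = 0.33040868
C = 48.4500 * 1.00000000 * 0.51842030 - 54.4200 * 0.97921896 * 0.33040868 = 7.5103

Answer: Price = 7.5103


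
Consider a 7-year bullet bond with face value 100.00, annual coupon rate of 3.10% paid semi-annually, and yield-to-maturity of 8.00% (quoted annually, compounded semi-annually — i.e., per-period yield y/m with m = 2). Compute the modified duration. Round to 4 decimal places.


Coupon per period c = face * coupon_rate / m = 1.550000
Periods per year m = 2; per-period yield y/m = 0.040000
Number of cashflows N = 14
Cashflows (t years, CF_t, discount factor 1/(1+y/m)^(m*t), PV):
  t = 0.5000: CF_t = 1.550000, DF = 0.961538, PV = 1.490385
  t = 1.0000: CF_t = 1.550000, DF = 0.924556, PV = 1.433062
  t = 1.5000: CF_t = 1.550000, DF = 0.888996, PV = 1.377944
  t = 2.0000: CF_t = 1.550000, DF = 0.854804, PV = 1.324946
  t = 2.5000: CF_t = 1.550000, DF = 0.821927, PV = 1.273987
  t = 3.0000: CF_t = 1.550000, DF = 0.790315, PV = 1.224988
  t = 3.5000: CF_t = 1.550000, DF = 0.759918, PV = 1.177873
  t = 4.0000: CF_t = 1.550000, DF = 0.730690, PV = 1.132570
  t = 4.5000: CF_t = 1.550000, DF = 0.702587, PV = 1.089009
  t = 5.0000: CF_t = 1.550000, DF = 0.675564, PV = 1.047124
  t = 5.5000: CF_t = 1.550000, DF = 0.649581, PV = 1.006850
  t = 6.0000: CF_t = 1.550000, DF = 0.624597, PV = 0.968125
  t = 6.5000: CF_t = 1.550000, DF = 0.600574, PV = 0.930890
  t = 7.0000: CF_t = 101.550000, DF = 0.577475, PV = 58.642595
Price P = sum_t PV_t = 74.120349
First compute Macaulay numerator sum_t t * PV_t:
  t * PV_t at t = 0.5000: 0.745192
  t * PV_t at t = 1.0000: 1.433062
  t * PV_t at t = 1.5000: 2.066917
  t * PV_t at t = 2.0000: 2.649893
  t * PV_t at t = 2.5000: 3.184968
  t * PV_t at t = 3.0000: 3.674963
  t * PV_t at t = 3.5000: 4.122554
  t * PV_t at t = 4.0000: 4.530279
  t * PV_t at t = 4.5000: 4.900542
  t * PV_t at t = 5.0000: 5.235622
  t * PV_t at t = 5.5000: 5.537677
  t * PV_t at t = 6.0000: 5.808753
  t * PV_t at t = 6.5000: 6.050784
  t * PV_t at t = 7.0000: 410.498163
Macaulay duration D = 460.439369 / 74.120349 = 6.212051
Modified duration = D / (1 + y/m) = 6.212051 / (1 + 0.040000) = 5.973126

Answer: Modified duration = 5.9731


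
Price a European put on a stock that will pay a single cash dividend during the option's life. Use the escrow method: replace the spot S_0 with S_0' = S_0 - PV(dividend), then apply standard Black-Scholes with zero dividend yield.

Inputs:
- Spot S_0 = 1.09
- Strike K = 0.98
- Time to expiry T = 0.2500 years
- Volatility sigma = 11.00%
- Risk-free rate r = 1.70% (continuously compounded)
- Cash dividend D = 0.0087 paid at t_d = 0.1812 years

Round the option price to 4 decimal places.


PV(D) = D * exp(-r * t_d) = 0.0087 * 0.99692434 = 0.00867324
S_0' = S_0 - PV(D) = 1.0900 - 0.00867324 = 1.08132676
d1 = (ln(S_0'/K) + (r + sigma^2/2)*T) / (sigma*sqrt(T)) = 1.89370862
d2 = d1 - sigma*sqrt(T) = 1.83870862
exp(-rT) = 0.99575902
N(-d1) = 0.02913185; N(-d2) = 0.03297903
P = K * exp(-rT) * N(-d2) - S_0' * N(-d1) = 0.9800 * 0.99575902 * 0.03297903 - 1.08132676 * 0.02913185 = 0.0007

Answer: Price = 0.0007


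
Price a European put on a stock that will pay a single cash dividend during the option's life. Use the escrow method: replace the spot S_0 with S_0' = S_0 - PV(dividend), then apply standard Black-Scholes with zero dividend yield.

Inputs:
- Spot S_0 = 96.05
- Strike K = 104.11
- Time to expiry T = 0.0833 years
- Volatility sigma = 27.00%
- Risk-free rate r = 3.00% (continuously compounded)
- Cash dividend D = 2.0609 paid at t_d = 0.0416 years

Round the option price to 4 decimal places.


Answer: Price = 10.2240

Derivation:
PV(D) = D * exp(-r * t_d) = 2.0609 * 0.99875278 = 2.05832960
S_0' = S_0 - PV(D) = 96.0500 - 2.05832960 = 93.99167040
d1 = (ln(S_0'/K) + (r + sigma^2/2)*T) / (sigma*sqrt(T)) = -1.24099425
d2 = d1 - sigma*sqrt(T) = -1.31892094
exp(-rT) = 0.99750412
N(-d1) = 0.89269606; N(-d2) = 0.90640223
P = K * exp(-rT) * N(-d2) - S_0' * N(-d1) = 104.1100 * 0.99750412 * 0.90640223 - 93.99167040 * 0.89269606 = 10.2240


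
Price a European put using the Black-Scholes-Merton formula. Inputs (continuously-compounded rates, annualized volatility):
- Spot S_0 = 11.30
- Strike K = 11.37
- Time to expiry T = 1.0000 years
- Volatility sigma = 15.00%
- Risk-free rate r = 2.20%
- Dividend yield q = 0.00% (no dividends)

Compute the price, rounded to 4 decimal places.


d1 = (ln(S/K) + (r - q + 0.5*sigma^2) * T) / (sigma * sqrt(T)) = 0.18049612
d2 = d1 - sigma * sqrt(T) = 0.03049612
exp(-rT) = 0.97824024; exp(-qT) = 1.00000000
P = K * exp(-rT) * N(-d2) - S_0 * exp(-qT) * N(-d1)
N(-d1) = 0.42838155; N(-d2) = 0.48783569
P = 11.3700 * 0.97824024 * 0.48783569 - 11.3000 * 1.00000000 * 0.42838155 = 0.5853

Answer: Price = 0.5853


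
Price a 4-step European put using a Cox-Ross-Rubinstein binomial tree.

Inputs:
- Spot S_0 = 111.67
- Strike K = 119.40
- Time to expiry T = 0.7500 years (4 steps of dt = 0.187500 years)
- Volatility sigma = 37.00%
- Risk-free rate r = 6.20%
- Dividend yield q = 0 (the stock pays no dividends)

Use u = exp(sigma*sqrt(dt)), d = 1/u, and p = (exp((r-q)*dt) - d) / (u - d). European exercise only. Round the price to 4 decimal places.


Answer: Price = V(0,0) = 15.7702

Derivation:
dt = T/N = 0.187500
u = exp(sigma*sqrt(dt)) = 1.173763; d = 1/u = 0.851961
p = (exp((r-q)*dt) - d) / (u - d) = 0.496367
Discount per step: exp(-r*dt) = 0.988442
Stock lattice S(k, i) with i counting down-moves:
  k=0: S(0,0) = 111.6700
  k=1: S(1,0) = 131.0741; S(1,1) = 95.1385
  k=2: S(2,0) = 153.8499; S(2,1) = 111.6700; S(2,2) = 81.0543
  k=3: S(3,0) = 180.5833; S(3,1) = 131.0741; S(3,2) = 95.1385; S(3,3) = 69.0550
  k=4: S(4,0) = 211.9620; S(4,1) = 153.8499; S(4,2) = 111.6700; S(4,3) = 81.0543; S(4,4) = 58.8322
Terminal payoffs V(N, i) = max(K - S_T, 0):
  V(4,0) = 0.000000; V(4,1) = 0.000000; V(4,2) = 7.730000; V(4,3) = 38.345749; V(4,4) = 60.567802
Backward induction: V(k, i) = exp(-r*dt) * [p * V(k+1, i) + (1-p) * V(k+1, i+1)].
  V(3,0) = exp(-r*dt) * [p*0.000000 + (1-p)*0.000000] = 0.000000
  V(3,1) = exp(-r*dt) * [p*0.000000 + (1-p)*7.730000] = 3.848086
  V(3,2) = exp(-r*dt) * [p*7.730000 + (1-p)*38.345749] = 22.881543
  V(3,3) = exp(-r*dt) * [p*38.345749 + (1-p)*60.567802] = 48.964963
  V(2,0) = exp(-r*dt) * [p*0.000000 + (1-p)*3.848086] = 1.915623
  V(2,1) = exp(-r*dt) * [p*3.848086 + (1-p)*22.881543] = 13.278692
  V(2,2) = exp(-r*dt) * [p*22.881543 + (1-p)*48.964963] = 35.601722
  V(1,0) = exp(-r*dt) * [p*1.915623 + (1-p)*13.278692] = 7.550154
  V(1,1) = exp(-r*dt) * [p*13.278692 + (1-p)*35.601722] = 24.237891
  V(0,0) = exp(-r*dt) * [p*7.550154 + (1-p)*24.237891] = 15.770246


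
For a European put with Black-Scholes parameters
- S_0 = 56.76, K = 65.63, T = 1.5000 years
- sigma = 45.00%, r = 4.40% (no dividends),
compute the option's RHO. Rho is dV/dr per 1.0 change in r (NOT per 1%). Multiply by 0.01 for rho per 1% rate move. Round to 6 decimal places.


Answer: Rho = -61.053510

Derivation:
d1 = 0.1318622814; d2 = -0.4192729107
phi(d1) = 0.3954889768; exp(-qT) = 1.0000000000; exp(-rT) = 0.9361308643
N(-d2) = 0.6624916540
Rho = -K*T*exp(-rT)*N(-d2) = -65.6300 * 1.5000 * 0.9361308643 * 0.6624916540 = -61.053510


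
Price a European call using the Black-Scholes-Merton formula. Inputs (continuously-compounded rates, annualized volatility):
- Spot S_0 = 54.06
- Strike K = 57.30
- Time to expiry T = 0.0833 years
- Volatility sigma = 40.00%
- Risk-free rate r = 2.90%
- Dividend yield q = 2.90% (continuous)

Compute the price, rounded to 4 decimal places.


d1 = (ln(S/K) + (r - q + 0.5*sigma^2) * T) / (sigma * sqrt(T)) = -0.44645683
d2 = d1 - sigma * sqrt(T) = -0.56190379
exp(-rT) = 0.99758722; exp(-qT) = 0.99758722
C = S_0 * exp(-qT) * N(d1) - K * exp(-rT) * N(d2)
N(d1) = 0.32763364; N(d2) = 0.28709079
C = 54.0600 * 0.99758722 * 0.32763364 - 57.3000 * 0.99758722 * 0.28709079 = 1.2585

Answer: Price = 1.2585


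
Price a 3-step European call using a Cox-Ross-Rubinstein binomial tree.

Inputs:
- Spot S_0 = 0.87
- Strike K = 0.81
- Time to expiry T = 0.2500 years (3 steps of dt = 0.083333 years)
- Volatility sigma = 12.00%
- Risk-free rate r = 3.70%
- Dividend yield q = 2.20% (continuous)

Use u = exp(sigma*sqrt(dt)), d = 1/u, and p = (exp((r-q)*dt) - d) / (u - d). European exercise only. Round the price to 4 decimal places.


dt = T/N = 0.083333
u = exp(sigma*sqrt(dt)) = 1.035248; d = 1/u = 0.965952
p = (exp((r-q)*dt) - d) / (u - d) = 0.509390
Discount per step: exp(-r*dt) = 0.996921
Stock lattice S(k, i) with i counting down-moves:
  k=0: S(0,0) = 0.8700
  k=1: S(1,0) = 0.9007; S(1,1) = 0.8404
  k=2: S(2,0) = 0.9324; S(2,1) = 0.8700; S(2,2) = 0.8118
  k=3: S(3,0) = 0.9653; S(3,1) = 0.9007; S(3,2) = 0.8404; S(3,3) = 0.7841
Terminal payoffs V(N, i) = max(S_T - K, 0):
  V(3,0) = 0.155278; V(3,1) = 0.090666; V(3,2) = 0.030378; V(3,3) = 0.000000
Backward induction: V(k, i) = exp(-r*dt) * [p * V(k+1, i) + (1-p) * V(k+1, i+1)].
  V(2,0) = exp(-r*dt) * [p*0.155278 + (1-p)*0.090666] = 0.123198
  V(2,1) = exp(-r*dt) * [p*0.090666 + (1-p)*0.030378] = 0.060900
  V(2,2) = exp(-r*dt) * [p*0.030378 + (1-p)*0.000000] = 0.015427
  V(1,0) = exp(-r*dt) * [p*0.123198 + (1-p)*0.060900] = 0.092349
  V(1,1) = exp(-r*dt) * [p*0.060900 + (1-p)*0.015427] = 0.038472
  V(0,0) = exp(-r*dt) * [p*0.092349 + (1-p)*0.038472] = 0.065713

Answer: Price = V(0,0) = 0.0657


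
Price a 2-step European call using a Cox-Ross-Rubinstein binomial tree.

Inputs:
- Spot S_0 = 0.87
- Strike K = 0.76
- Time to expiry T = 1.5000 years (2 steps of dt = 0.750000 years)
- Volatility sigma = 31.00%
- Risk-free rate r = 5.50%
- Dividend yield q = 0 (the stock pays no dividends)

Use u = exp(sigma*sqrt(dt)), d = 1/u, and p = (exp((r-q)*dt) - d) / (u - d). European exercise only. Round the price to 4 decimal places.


dt = T/N = 0.750000
u = exp(sigma*sqrt(dt)) = 1.307959; d = 1/u = 0.764550
p = (exp((r-q)*dt) - d) / (u - d) = 0.510780
Discount per step: exp(-r*dt) = 0.959589
Stock lattice S(k, i) with i counting down-moves:
  k=0: S(0,0) = 0.8700
  k=1: S(1,0) = 1.1379; S(1,1) = 0.6652
  k=2: S(2,0) = 1.4884; S(2,1) = 0.8700; S(2,2) = 0.5085
Terminal payoffs V(N, i) = max(S_T - K, 0):
  V(2,0) = 0.728358; V(2,1) = 0.110000; V(2,2) = 0.000000
Backward induction: V(k, i) = exp(-r*dt) * [p * V(k+1, i) + (1-p) * V(k+1, i+1)].
  V(1,0) = exp(-r*dt) * [p*0.728358 + (1-p)*0.110000] = 0.408636
  V(1,1) = exp(-r*dt) * [p*0.110000 + (1-p)*0.000000] = 0.053915
  V(0,0) = exp(-r*dt) * [p*0.408636 + (1-p)*0.053915] = 0.225599

Answer: Price = V(0,0) = 0.2256


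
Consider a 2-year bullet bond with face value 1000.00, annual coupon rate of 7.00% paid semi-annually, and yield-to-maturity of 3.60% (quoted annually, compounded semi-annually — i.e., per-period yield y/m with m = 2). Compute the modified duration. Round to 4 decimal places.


Coupon per period c = face * coupon_rate / m = 35.000000
Periods per year m = 2; per-period yield y/m = 0.018000
Number of cashflows N = 4
Cashflows (t years, CF_t, discount factor 1/(1+y/m)^(m*t), PV):
  t = 0.5000: CF_t = 35.000000, DF = 0.982318, PV = 34.381139
  t = 1.0000: CF_t = 35.000000, DF = 0.964949, PV = 33.773222
  t = 1.5000: CF_t = 35.000000, DF = 0.947887, PV = 33.176053
  t = 2.0000: CF_t = 1035.000000, DF = 0.931127, PV = 963.716374
Price P = sum_t PV_t = 1065.046787
First compute Macaulay numerator sum_t t * PV_t:
  t * PV_t at t = 0.5000: 17.190570
  t * PV_t at t = 1.0000: 33.773222
  t * PV_t at t = 1.5000: 49.764079
  t * PV_t at t = 2.0000: 1927.432747
Macaulay duration D = 2028.160618 / 1065.046787 = 1.904293
Modified duration = D / (1 + y/m) = 1.904293 / (1 + 0.018000) = 1.870621

Answer: Modified duration = 1.8706


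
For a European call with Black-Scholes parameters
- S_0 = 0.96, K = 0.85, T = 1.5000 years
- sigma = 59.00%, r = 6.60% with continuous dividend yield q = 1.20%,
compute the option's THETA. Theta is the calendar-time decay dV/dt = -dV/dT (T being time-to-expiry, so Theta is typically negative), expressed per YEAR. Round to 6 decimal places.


Answer: Theta = -0.089141

Derivation:
d1 = 0.6418105072; d2 = -0.0807889669
phi(d1) = 0.3246852924; exp(-qT) = 0.9821610324; exp(-rT) = 0.9057427080
Theta = -S*exp(-qT)*phi(d1)*sigma/(2*sqrt(T)) - r*K*exp(-rT)*N(d2) + q*S*exp(-qT)*N(d1)
N(d1) = 0.7395018867; N(d2) = 0.4678048912; sqrt(T) = 1.2247448714
Term 1 = -0.9600 * 0.9821610324 * 0.3246852924 * 0.5900 / (2 * 1.2247448714) = -0.0737382685
Term 2 = -0.0660 * 0.8500 * 0.9057427080 * 0.4678048912 = -0.0237701797
Term 3 = 0.0120 * 0.9600 * 0.9821610324 * 0.7395018867 = 0.0083670905
Theta = -0.0737382685 + (-0.0237701797) + (0.0083670905) = -0.089141


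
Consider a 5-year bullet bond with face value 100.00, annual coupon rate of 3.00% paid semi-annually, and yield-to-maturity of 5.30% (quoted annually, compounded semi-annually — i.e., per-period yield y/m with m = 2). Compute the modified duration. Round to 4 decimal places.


Answer: Modified duration = 4.5385

Derivation:
Coupon per period c = face * coupon_rate / m = 1.500000
Periods per year m = 2; per-period yield y/m = 0.026500
Number of cashflows N = 10
Cashflows (t years, CF_t, discount factor 1/(1+y/m)^(m*t), PV):
  t = 0.5000: CF_t = 1.500000, DF = 0.974184, PV = 1.461276
  t = 1.0000: CF_t = 1.500000, DF = 0.949035, PV = 1.423552
  t = 1.5000: CF_t = 1.500000, DF = 0.924535, PV = 1.386802
  t = 2.0000: CF_t = 1.500000, DF = 0.900667, PV = 1.351000
  t = 2.5000: CF_t = 1.500000, DF = 0.877415, PV = 1.316123
  t = 3.0000: CF_t = 1.500000, DF = 0.854764, PV = 1.282146
  t = 3.5000: CF_t = 1.500000, DF = 0.832698, PV = 1.249046
  t = 4.0000: CF_t = 1.500000, DF = 0.811201, PV = 1.216801
  t = 4.5000: CF_t = 1.500000, DF = 0.790259, PV = 1.185388
  t = 5.0000: CF_t = 101.500000, DF = 0.769858, PV = 78.140557
Price P = sum_t PV_t = 90.012693
First compute Macaulay numerator sum_t t * PV_t:
  t * PV_t at t = 0.5000: 0.730638
  t * PV_t at t = 1.0000: 1.423552
  t * PV_t at t = 1.5000: 2.080203
  t * PV_t at t = 2.0000: 2.702001
  t * PV_t at t = 2.5000: 3.290308
  t * PV_t at t = 3.0000: 3.846438
  t * PV_t at t = 3.5000: 4.371663
  t * PV_t at t = 4.0000: 4.867205
  t * PV_t at t = 4.5000: 5.334248
  t * PV_t at t = 5.0000: 390.702787
Macaulay duration D = 419.349042 / 90.012693 = 4.658777
Modified duration = D / (1 + y/m) = 4.658777 / (1 + 0.026500) = 4.538506


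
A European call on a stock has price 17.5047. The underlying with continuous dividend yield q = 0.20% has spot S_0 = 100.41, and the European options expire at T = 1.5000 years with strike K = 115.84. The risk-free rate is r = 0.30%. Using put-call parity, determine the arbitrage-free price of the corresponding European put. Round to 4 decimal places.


Answer: Put price = 32.7154

Derivation:
Put-call parity: C - P = S_0 * exp(-qT) - K * exp(-rT).
S_0 * exp(-qT) = 100.4100 * 0.99700450 = 100.10922139
K * exp(-rT) = 115.8400 * 0.99551011 = 115.31989112
P = C - S*exp(-qT) + K*exp(-rT)
P = 17.5047 - 100.10922139 + 115.31989112 = 32.7154


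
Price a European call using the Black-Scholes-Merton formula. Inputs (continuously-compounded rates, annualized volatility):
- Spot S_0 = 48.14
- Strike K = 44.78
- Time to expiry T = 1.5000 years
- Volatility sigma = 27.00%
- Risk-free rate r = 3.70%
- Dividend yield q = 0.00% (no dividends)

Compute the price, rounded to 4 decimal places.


Answer: Price = 9.2654

Derivation:
d1 = (ln(S/K) + (r - q + 0.5*sigma^2) * T) / (sigma * sqrt(T)) = 0.55197232
d2 = d1 - sigma * sqrt(T) = 0.22129120
exp(-rT) = 0.94601202; exp(-qT) = 1.00000000
C = S_0 * exp(-qT) * N(d1) - K * exp(-rT) * N(d2)
N(d1) = 0.70951634; N(d2) = 0.58756715
C = 48.1400 * 1.00000000 * 0.70951634 - 44.7800 * 0.94601202 * 0.58756715 = 9.2654


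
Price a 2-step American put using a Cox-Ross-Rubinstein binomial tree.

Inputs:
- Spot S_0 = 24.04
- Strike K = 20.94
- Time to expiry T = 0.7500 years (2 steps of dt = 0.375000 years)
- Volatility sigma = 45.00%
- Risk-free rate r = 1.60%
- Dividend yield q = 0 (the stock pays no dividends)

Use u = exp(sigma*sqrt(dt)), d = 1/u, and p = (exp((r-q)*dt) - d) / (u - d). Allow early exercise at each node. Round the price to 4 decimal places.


dt = T/N = 0.375000
u = exp(sigma*sqrt(dt)) = 1.317278; d = 1/u = 0.759141
p = (exp((r-q)*dt) - d) / (u - d) = 0.442323
Discount per step: exp(-r*dt) = 0.994018
Stock lattice S(k, i) with i counting down-moves:
  k=0: S(0,0) = 24.0400
  k=1: S(1,0) = 31.6674; S(1,1) = 18.2498
  k=2: S(2,0) = 41.7147; S(2,1) = 24.0400; S(2,2) = 13.8541
Terminal payoffs V(N, i) = max(K - S_T, 0):
  V(2,0) = 0.000000; V(2,1) = 0.000000; V(2,2) = 7.085863
Backward induction: V(k, i) = exp(-r*dt) * [p * V(k+1, i) + (1-p) * V(k+1, i+1)]; then take max(V_cont, immediate exercise) for American.
  V(1,0) = exp(-r*dt) * [p*0.000000 + (1-p)*0.000000] = 0.000000; exercise = 0.000000; V(1,0) = max -> 0.000000
  V(1,1) = exp(-r*dt) * [p*0.000000 + (1-p)*7.085863] = 3.927983; exercise = 2.690248; V(1,1) = max -> 3.927983
  V(0,0) = exp(-r*dt) * [p*0.000000 + (1-p)*3.927983] = 2.177441; exercise = 0.000000; V(0,0) = max -> 2.177441

Answer: Price = V(0,0) = 2.1774


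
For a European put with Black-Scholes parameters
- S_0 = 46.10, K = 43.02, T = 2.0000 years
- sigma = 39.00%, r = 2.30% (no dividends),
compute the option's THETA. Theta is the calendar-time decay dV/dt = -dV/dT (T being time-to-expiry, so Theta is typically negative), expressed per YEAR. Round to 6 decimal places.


d1 = 0.4845455132; d2 = -0.0669977762
phi(d1) = 0.3547539919; exp(-qT) = 1.0000000000; exp(-rT) = 0.9550419622
Theta = -S*exp(-qT)*phi(d1)*sigma/(2*sqrt(T)) + r*K*exp(-rT)*N(-d2) - q*S*exp(-qT)*N(-d1)
N(-d1) = 0.3139993860; N(-d2) = 0.5267082632; sqrt(T) = 1.4142135624
Term 1 = -46.1000 * 1.0000000000 * 0.3547539919 * 0.3900 / (2 * 1.4142135624) = -2.2550066659
Term 2 = 0.0230 * 43.0200 * 0.9550419622 * 0.5267082632 = 0.4977265729
Term 3 = 0 (no dividend yield, q = 0)
Theta = -2.2550066659 + (0.4977265729) + (0.0000000000) = -1.757280

Answer: Theta = -1.757280


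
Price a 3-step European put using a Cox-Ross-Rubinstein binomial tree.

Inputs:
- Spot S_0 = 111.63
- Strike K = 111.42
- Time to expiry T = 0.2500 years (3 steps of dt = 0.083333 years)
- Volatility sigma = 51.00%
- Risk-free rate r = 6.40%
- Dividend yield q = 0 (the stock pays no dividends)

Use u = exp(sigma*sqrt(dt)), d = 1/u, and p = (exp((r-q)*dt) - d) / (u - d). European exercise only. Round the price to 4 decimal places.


dt = T/N = 0.083333
u = exp(sigma*sqrt(dt)) = 1.158614; d = 1/u = 0.863100
p = (exp((r-q)*dt) - d) / (u - d) = 0.481356
Discount per step: exp(-r*dt) = 0.994681
Stock lattice S(k, i) with i counting down-moves:
  k=0: S(0,0) = 111.6300
  k=1: S(1,0) = 129.3361; S(1,1) = 96.3479
  k=2: S(2,0) = 149.8506; S(2,1) = 111.6300; S(2,2) = 83.1579
  k=3: S(3,0) = 173.6189; S(3,1) = 129.3361; S(3,2) = 96.3479; S(3,3) = 71.7736
Terminal payoffs V(N, i) = max(K - S_T, 0):
  V(3,0) = 0.000000; V(3,1) = 0.000000; V(3,2) = 15.072108; V(3,3) = 39.646389
Backward induction: V(k, i) = exp(-r*dt) * [p * V(k+1, i) + (1-p) * V(k+1, i+1)].
  V(2,0) = exp(-r*dt) * [p*0.000000 + (1-p)*0.000000] = 0.000000
  V(2,1) = exp(-r*dt) * [p*0.000000 + (1-p)*15.072108] = 7.775476
  V(2,2) = exp(-r*dt) * [p*15.072108 + (1-p)*39.646389] = 27.669443
  V(1,0) = exp(-r*dt) * [p*0.000000 + (1-p)*7.775476] = 4.011252
  V(1,1) = exp(-r*dt) * [p*7.775476 + (1-p)*27.669443] = 17.997119
  V(0,0) = exp(-r*dt) * [p*4.011252 + (1-p)*17.997119] = 11.205016

Answer: Price = V(0,0) = 11.2050


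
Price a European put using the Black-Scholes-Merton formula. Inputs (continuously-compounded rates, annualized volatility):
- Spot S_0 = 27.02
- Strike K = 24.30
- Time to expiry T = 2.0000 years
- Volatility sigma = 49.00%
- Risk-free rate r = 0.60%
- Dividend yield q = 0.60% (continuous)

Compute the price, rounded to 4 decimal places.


d1 = (ln(S/K) + (r - q + 0.5*sigma^2) * T) / (sigma * sqrt(T)) = 0.49959400
d2 = d1 - sigma * sqrt(T) = -0.19337064
exp(-rT) = 0.98807171; exp(-qT) = 0.98807171
P = K * exp(-rT) * N(-d2) - S_0 * exp(-qT) * N(-d1)
N(-d1) = 0.30868049; N(-d2) = 0.57666565
P = 24.3000 * 0.98807171 * 0.57666565 - 27.0200 * 0.98807171 * 0.30868049 = 5.6048

Answer: Price = 5.6048


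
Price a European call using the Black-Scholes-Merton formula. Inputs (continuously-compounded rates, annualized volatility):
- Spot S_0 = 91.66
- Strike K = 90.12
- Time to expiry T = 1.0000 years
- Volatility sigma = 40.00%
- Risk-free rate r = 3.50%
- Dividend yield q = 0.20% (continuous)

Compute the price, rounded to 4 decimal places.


d1 = (ln(S/K) + (r - q + 0.5*sigma^2) * T) / (sigma * sqrt(T)) = 0.32485991
d2 = d1 - sigma * sqrt(T) = -0.07514009
exp(-rT) = 0.96560542; exp(-qT) = 0.99800200
C = S_0 * exp(-qT) * N(d1) - K * exp(-rT) * N(d2)
N(d1) = 0.62735645; N(d2) = 0.47005162
C = 91.6600 * 0.99800200 * 0.62735645 - 90.1200 * 0.96560542 * 0.47005162 = 16.4845

Answer: Price = 16.4845


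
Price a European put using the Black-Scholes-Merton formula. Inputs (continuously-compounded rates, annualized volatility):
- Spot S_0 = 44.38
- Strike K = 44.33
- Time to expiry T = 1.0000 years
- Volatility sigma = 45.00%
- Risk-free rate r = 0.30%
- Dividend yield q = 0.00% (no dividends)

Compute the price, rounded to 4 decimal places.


Answer: Price = 7.7932

Derivation:
d1 = (ln(S/K) + (r - q + 0.5*sigma^2) * T) / (sigma * sqrt(T)) = 0.23417171
d2 = d1 - sigma * sqrt(T) = -0.21582829
exp(-rT) = 0.99700450; exp(-qT) = 1.00000000
P = K * exp(-rT) * N(-d2) - S_0 * exp(-qT) * N(-d1)
N(-d1) = 0.40742584; N(-d2) = 0.58543920
P = 44.3300 * 0.99700450 * 0.58543920 - 44.3800 * 1.00000000 * 0.40742584 = 7.7932


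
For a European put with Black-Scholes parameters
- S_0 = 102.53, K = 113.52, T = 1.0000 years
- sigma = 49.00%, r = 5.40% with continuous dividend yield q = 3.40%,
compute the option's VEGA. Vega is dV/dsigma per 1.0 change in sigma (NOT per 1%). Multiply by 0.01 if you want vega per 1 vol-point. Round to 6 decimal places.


d1 = 0.0780130731; d2 = -0.4119869269
phi(d1) = 0.3977301364; exp(-qT) = 0.9665715046; exp(-rT) = 0.9474321065
Vega = S * exp(-qT) * phi(d1) * sqrt(T) = 102.5300 * 0.9665715046 * 0.3977301364 * 1.0000000000 = 39.416081

Answer: Vega = 39.416081


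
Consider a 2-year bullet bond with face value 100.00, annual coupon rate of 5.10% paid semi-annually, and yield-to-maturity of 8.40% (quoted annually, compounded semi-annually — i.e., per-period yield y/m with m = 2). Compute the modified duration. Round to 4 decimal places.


Answer: Modified duration = 1.8465

Derivation:
Coupon per period c = face * coupon_rate / m = 2.550000
Periods per year m = 2; per-period yield y/m = 0.042000
Number of cashflows N = 4
Cashflows (t years, CF_t, discount factor 1/(1+y/m)^(m*t), PV):
  t = 0.5000: CF_t = 2.550000, DF = 0.959693, PV = 2.447217
  t = 1.0000: CF_t = 2.550000, DF = 0.921010, PV = 2.348577
  t = 1.5000: CF_t = 2.550000, DF = 0.883887, PV = 2.253912
  t = 2.0000: CF_t = 102.550000, DF = 0.848260, PV = 86.989090
Price P = sum_t PV_t = 94.038796
First compute Macaulay numerator sum_t t * PV_t:
  t * PV_t at t = 0.5000: 1.223608
  t * PV_t at t = 1.0000: 2.348577
  t * PV_t at t = 1.5000: 3.380869
  t * PV_t at t = 2.0000: 173.978180
Macaulay duration D = 180.931234 / 94.038796 = 1.924006
Modified duration = D / (1 + y/m) = 1.924006 / (1 + 0.042000) = 1.846455


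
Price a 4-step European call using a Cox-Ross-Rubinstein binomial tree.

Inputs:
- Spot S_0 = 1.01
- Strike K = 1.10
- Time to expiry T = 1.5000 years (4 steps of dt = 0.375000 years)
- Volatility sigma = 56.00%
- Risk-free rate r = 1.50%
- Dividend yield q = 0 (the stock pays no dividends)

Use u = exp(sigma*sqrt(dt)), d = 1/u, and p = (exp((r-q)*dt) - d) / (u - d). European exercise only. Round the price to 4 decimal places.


dt = T/N = 0.375000
u = exp(sigma*sqrt(dt)) = 1.409068; d = 1/u = 0.709689
p = (exp((r-q)*dt) - d) / (u - d) = 0.423164
Discount per step: exp(-r*dt) = 0.994391
Stock lattice S(k, i) with i counting down-moves:
  k=0: S(0,0) = 1.0100
  k=1: S(1,0) = 1.4232; S(1,1) = 0.7168
  k=2: S(2,0) = 2.0053; S(2,1) = 1.0100; S(2,2) = 0.5087
  k=3: S(3,0) = 2.8256; S(3,1) = 1.4232; S(3,2) = 0.7168; S(3,3) = 0.3610
  k=4: S(4,0) = 3.9815; S(4,1) = 2.0053; S(4,2) = 1.0100; S(4,3) = 0.5087; S(4,4) = 0.2562
Terminal payoffs V(N, i) = max(S_T - K, 0):
  V(4,0) = 2.881524; V(4,1) = 0.905328; V(4,2) = 0.000000; V(4,3) = 0.000000; V(4,4) = 0.000000
Backward induction: V(k, i) = exp(-r*dt) * [p * V(k+1, i) + (1-p) * V(k+1, i+1)].
  V(3,0) = exp(-r*dt) * [p*2.881524 + (1-p)*0.905328] = 1.731813
  V(3,1) = exp(-r*dt) * [p*0.905328 + (1-p)*0.000000] = 0.380953
  V(3,2) = exp(-r*dt) * [p*0.000000 + (1-p)*0.000000] = 0.000000
  V(3,3) = exp(-r*dt) * [p*0.000000 + (1-p)*0.000000] = 0.000000
  V(2,0) = exp(-r*dt) * [p*1.731813 + (1-p)*0.380953] = 0.947245
  V(2,1) = exp(-r*dt) * [p*0.380953 + (1-p)*0.000000] = 0.160301
  V(2,2) = exp(-r*dt) * [p*0.000000 + (1-p)*0.000000] = 0.000000
  V(1,0) = exp(-r*dt) * [p*0.947245 + (1-p)*0.160301] = 0.490540
  V(1,1) = exp(-r*dt) * [p*0.160301 + (1-p)*0.000000] = 0.067453
  V(0,0) = exp(-r*dt) * [p*0.490540 + (1-p)*0.067453] = 0.245106

Answer: Price = V(0,0) = 0.2451


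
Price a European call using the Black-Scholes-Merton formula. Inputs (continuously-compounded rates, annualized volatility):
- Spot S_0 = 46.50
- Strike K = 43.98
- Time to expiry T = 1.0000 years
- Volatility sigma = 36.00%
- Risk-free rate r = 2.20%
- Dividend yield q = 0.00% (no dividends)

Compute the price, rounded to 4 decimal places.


d1 = (ln(S/K) + (r - q + 0.5*sigma^2) * T) / (sigma * sqrt(T)) = 0.39588147
d2 = d1 - sigma * sqrt(T) = 0.03588147
exp(-rT) = 0.97824024; exp(-qT) = 1.00000000
C = S_0 * exp(-qT) * N(d1) - K * exp(-rT) * N(d2)
N(d1) = 0.65390376; N(d2) = 0.51431156
C = 46.5000 * 1.00000000 * 0.65390376 - 43.9800 * 0.97824024 * 0.51431156 = 8.2793

Answer: Price = 8.2793
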